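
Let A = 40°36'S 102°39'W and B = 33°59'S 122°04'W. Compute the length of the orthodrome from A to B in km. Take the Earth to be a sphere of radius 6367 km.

cos σ = sin φ₁ sin φ₂ + cos φ₁ cos φ₂ cos Δλ
      = sin(-40.60°)sin(-33.98°) + cos(-40.60°)cos(-33.98°)cos(-19.42°) = 0.9575
σ = 16.758° → d = Rσ = 6367·0.29248 = 1862 km

1862 km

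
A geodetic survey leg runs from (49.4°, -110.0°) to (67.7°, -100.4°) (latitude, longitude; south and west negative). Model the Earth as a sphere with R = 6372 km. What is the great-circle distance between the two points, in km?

cos σ = sin φ₁ sin φ₂ + cos φ₁ cos φ₂ cos Δλ
      = sin(49.40°)sin(67.70°) + cos(49.40°)cos(67.70°)cos(9.60°) = 0.9460
σ = 18.921° → d = Rσ = 6372·0.33023 = 2104 km

2104 km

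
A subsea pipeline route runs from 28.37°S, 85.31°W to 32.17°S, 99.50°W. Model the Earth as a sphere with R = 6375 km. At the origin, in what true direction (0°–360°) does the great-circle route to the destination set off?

249.3°

θ = atan2( sin Δλ·cos φ₂ ,  cos φ₁ sin φ₂ − sin φ₁ cos φ₂ cos Δλ )
  = atan2(-0.2075, -0.0785) = 249.27°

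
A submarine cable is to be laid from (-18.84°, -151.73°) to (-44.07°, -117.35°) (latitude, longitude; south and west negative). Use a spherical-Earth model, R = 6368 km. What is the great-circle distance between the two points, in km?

4246 km

Haversine: a = sin²(Δφ/2)+cos φ₁ cos φ₂ sin²(Δλ/2) = 0.10709;  σ = 2·atan2(√a,√(1−a))
σ = 38.204° → d = Rσ = 6368·0.66678 = 4246 km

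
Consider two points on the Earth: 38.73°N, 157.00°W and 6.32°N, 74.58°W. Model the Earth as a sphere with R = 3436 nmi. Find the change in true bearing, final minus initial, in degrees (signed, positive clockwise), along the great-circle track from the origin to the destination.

+38.5°

At departure: θ₁ = atan2(sin Δλ cos φ₂, cos φ₁ sin φ₂ − sin φ₁ cos φ₂ cos Δλ) = 89.78°
At arrival: θ₂ = atan2(sin Δλ cos φ₁, −cos φ₂ sin φ₁ + sin φ₂ cos φ₁ cos Δλ) = 128.29°
Δθ = θ₂ − θ₁ = +38.5°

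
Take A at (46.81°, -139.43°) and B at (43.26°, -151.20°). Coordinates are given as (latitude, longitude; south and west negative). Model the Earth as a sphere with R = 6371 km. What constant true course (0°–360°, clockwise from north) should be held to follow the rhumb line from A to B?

246.9°

Meridional parts: M(φ₁)=+0.9268, M(φ₂)=+0.8391 → ΔM = -0.0877;  Δλ = -0.2054 rad
tan C = Δλ / ΔM = +2.3418 → C = 246.88°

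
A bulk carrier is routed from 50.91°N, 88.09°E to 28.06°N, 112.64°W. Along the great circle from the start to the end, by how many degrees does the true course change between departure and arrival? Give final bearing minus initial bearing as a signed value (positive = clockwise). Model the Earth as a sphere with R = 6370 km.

+148.5°

At departure: θ₁ = atan2(sin Δλ cos φ₂, cos φ₁ sin φ₂ − sin φ₁ cos φ₂ cos Δλ) = 18.43°
At arrival: θ₂ = atan2(sin Δλ cos φ₁, −cos φ₂ sin φ₁ + sin φ₂ cos φ₁ cos Δλ) = 166.94°
Δθ = θ₂ − θ₁ = +148.5°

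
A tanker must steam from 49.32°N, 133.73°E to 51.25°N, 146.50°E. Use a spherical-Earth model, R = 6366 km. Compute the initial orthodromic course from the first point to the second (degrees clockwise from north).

N = sin Δλ·cos φ₂ = +0.1384;  D = cos φ₁ sin φ₂ − sin φ₁ cos φ₂ cos Δλ = +0.0454
initial course = atan2(N, D) = 71.83°

71.8°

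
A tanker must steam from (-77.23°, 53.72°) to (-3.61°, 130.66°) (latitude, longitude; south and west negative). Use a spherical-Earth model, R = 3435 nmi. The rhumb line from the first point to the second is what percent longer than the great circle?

Great circle: σ = 1.4593 rad → d_gc = Rσ = 5012.7 nmi
Rhumb: Δφ = +1.2849, Δλ = +1.3429, Δψ = +2.1271, q = Δφ/Δψ = 0.6041 → d_rh = R√(Δφ²+q²Δλ²) = 5219.6 nmi
Excess = (5219.6 − 5012.7) / 5012.7 = 206.9 / 5012.7 = 4.13% ≈ 4.1%

4.1%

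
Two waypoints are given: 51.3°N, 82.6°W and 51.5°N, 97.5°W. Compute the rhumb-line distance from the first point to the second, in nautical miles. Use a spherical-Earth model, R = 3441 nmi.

558 nmi

Δψ = ln[tan(π/4+φ₂/2)/tan(π/4+φ₁/2)] = +0.0056;  Δφ = +0.0035 rad,  Δλ = -0.2601 rad
q = Δφ/Δψ = 0.6239
d = R·√(Δφ² + q²Δλ²) = 3441·0.16228 = 558 nmi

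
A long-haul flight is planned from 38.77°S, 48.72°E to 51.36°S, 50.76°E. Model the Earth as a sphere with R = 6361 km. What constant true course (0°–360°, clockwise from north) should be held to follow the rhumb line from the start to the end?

173.5°

Δψ = ln[tan(π/4+φ₂/2)/tan(π/4+φ₁/2)] = -0.3130
Δλ = +0.0356 rad (taken the short way round)
course = atan2(Δλ, Δψ) = 173.51°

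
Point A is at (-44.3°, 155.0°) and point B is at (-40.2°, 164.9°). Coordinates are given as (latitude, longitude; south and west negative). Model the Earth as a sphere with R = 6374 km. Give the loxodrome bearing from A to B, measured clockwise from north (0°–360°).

60.8°

Meridional parts: M(φ₁)=-0.8642, M(φ₂)=-0.7675 → ΔM = +0.0967;  Δλ = +0.1728 rad
tan C = Δλ / ΔM = +1.7863 → C = 60.76°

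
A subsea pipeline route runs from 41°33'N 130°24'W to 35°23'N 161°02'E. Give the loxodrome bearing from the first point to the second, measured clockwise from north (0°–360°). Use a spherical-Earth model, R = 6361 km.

Meridional parts: M(φ₁)=+0.7986, M(φ₂)=+0.6610 → ΔM = -0.1376;  Δλ = -1.1967 rad
tan C = Δλ / ΔM = +8.6963 → C = 263.44°

263.4°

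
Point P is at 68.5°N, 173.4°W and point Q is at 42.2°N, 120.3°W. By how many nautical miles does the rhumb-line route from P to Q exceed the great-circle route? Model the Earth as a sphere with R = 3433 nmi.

58 nmi

Great circle: cos σ = sin φ₁ sin φ₂ + cos φ₁ cos φ₂ cos Δλ,  σ = 0.6632 rad → d_gc = 2276.9 nmi
Rhumb line: Δψ = -0.8476, q = Δφ/Δψ = 0.5415, d_rh = R√(Δφ²+q²Δλ²) = 2334.9 nmi
Excess = 2334.9 − 2276.9 = 58.0 ≈ 58 nmi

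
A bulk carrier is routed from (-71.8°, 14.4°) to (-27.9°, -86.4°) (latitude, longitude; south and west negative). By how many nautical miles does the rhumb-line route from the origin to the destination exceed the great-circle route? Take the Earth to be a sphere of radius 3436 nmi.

368 nmi

Great circle: cos σ = sin φ₁ sin φ₂ + cos φ₁ cos φ₂ cos Δλ,  σ = 1.1671 rad → d_gc = 4010.2 nmi
Rhumb line: Δψ = +1.3241, q = Δφ/Δψ = 0.5787, d_rh = R√(Δφ²+q²Δλ²) = 4378.0 nmi
Excess = 4378.0 − 4010.2 = 367.8 ≈ 368 nmi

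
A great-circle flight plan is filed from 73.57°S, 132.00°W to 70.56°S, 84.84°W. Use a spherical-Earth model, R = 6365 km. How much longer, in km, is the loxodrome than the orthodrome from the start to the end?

Great circle: cos σ = sin φ₁ sin φ₂ + cos φ₁ cos φ₂ cos Δλ,  σ = 0.2517 rad → d_gc = 1602.0 km
Rhumb line: Δψ = +0.1710, q = Δφ/Δψ = 0.3072, d_rh = R√(Δφ²+q²Δλ²) = 1643.9 km
Excess = 1643.9 − 1602.0 = 41.9 ≈ 42 km

42 km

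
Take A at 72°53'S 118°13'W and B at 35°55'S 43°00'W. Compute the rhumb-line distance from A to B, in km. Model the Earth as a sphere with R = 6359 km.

6023 km

Δψ = ln[tan(π/4+φ₂/2)/tan(π/4+φ₁/2)] = +1.2214;  Δφ = +0.6452 rad,  Δλ = +1.3128 rad
q = Δφ/Δψ = 0.5283
d = R·√(Δφ² + q²Δλ²) = 6359·0.94720 = 6023 km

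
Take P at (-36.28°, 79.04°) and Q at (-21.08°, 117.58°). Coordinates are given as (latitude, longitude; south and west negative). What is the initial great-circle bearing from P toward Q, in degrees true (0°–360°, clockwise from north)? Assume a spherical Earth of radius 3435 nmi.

N = sin Δλ·cos φ₂ = +0.5814;  D = cos φ₁ sin φ₂ − sin φ₁ cos φ₂ cos Δλ = +0.1419
initial course = atan2(N, D) = 76.28°

76.3°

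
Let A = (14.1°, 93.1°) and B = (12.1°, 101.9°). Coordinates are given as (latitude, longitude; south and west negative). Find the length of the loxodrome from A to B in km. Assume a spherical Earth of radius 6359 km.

Rhumb course C = atan2(Δλ, Δψ) with Δψ = ln[tan(π/4+φ₂/2)/tan(π/4+φ₁/2)] = -0.0358, Δλ = +0.1536 → C = 103.14°
d = R·|Δφ| / |cos C| = 6359·0.03491 / 0.22725 = 977 km

977 km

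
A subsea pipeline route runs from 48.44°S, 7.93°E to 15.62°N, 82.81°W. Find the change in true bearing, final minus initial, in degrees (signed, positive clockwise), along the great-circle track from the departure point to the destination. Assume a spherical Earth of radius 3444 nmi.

At departure: θ₁ = atan2(sin Δλ cos φ₂, cos φ₁ sin φ₂ − sin φ₁ cos φ₂ cos Δλ) = 279.97°
At arrival: θ₂ = atan2(sin Δλ cos φ₁, −cos φ₂ sin φ₁ + sin φ₂ cos φ₁ cos Δλ) = 317.28°
Δθ = θ₂ − θ₁ = +37.3°

+37.3°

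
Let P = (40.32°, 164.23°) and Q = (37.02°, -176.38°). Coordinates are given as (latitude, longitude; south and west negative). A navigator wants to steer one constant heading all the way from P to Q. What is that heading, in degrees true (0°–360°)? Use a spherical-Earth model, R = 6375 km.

102.3°

Meridional parts: M(φ₁)=+0.7702, M(φ₂)=+0.6964 → ΔM = -0.0738;  Δλ = +0.3384 rad
tan C = Δλ / ΔM = -4.5861 → C = 102.30°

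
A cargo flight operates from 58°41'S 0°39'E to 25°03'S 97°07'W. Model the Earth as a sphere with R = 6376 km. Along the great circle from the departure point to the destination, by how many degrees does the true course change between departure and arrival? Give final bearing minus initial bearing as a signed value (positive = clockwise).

+77.2°

At departure: θ₁ = atan2(sin Δλ cos φ₂, cos φ₁ sin φ₂ − sin φ₁ cos φ₂ cos Δλ) = 250.12°
At arrival: θ₂ = atan2(sin Δλ cos φ₁, −cos φ₂ sin φ₁ + sin φ₂ cos φ₁ cos Δλ) = 327.35°
Δθ = θ₂ − θ₁ = +77.2°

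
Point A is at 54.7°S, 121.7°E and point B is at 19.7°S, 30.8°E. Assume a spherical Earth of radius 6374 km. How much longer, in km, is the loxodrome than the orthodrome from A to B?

405 km

Great circle: cos σ = sin φ₁ sin φ₂ + cos φ₁ cos φ₂ cos Δλ,  σ = 1.3010 rad → d_gc = 8292.3 km
Rhumb line: Δψ = +0.7943, q = Δφ/Δψ = 0.7690, d_rh = R√(Δφ²+q²Δλ²) = 8697.0 km
Excess = 8697.0 − 8292.3 = 404.7 ≈ 405 km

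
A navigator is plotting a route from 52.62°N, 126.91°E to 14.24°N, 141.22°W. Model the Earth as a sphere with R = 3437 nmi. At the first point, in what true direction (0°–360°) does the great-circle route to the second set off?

79.8°

θ = atan2( sin Δλ·cos φ₂ ,  cos φ₁ sin φ₂ − sin φ₁ cos φ₂ cos Δλ )
  = atan2(+0.9688, +0.1745) = 79.79°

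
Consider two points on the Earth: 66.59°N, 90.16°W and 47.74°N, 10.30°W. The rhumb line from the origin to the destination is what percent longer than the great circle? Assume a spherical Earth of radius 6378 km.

6.3%

Great circle: σ = 0.7580 rad → d_gc = Rσ = 4834.5 km
Rhumb: Δφ = -0.3290, Δλ = +1.3938, Δψ = -0.6235, q = Δφ/Δψ = 0.5277 → d_rh = R√(Δφ²+q²Δλ²) = 5139.0 km
Excess = (5139.0 − 4834.5) / 4834.5 = 304.5 / 4834.5 = 6.30% ≈ 6.3%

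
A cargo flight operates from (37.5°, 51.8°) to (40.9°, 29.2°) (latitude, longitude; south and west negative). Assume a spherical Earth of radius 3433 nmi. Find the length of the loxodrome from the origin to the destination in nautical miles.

Δψ = ln[tan(π/4+φ₂/2)/tan(π/4+φ₁/2)] = +0.0766;  Δφ = +0.0593 rad,  Δλ = -0.3944 rad
q = Δφ/Δψ = 0.7747
d = R·√(Δφ² + q²Δλ²) = 3433·0.31128 = 1069 nmi

1069 nmi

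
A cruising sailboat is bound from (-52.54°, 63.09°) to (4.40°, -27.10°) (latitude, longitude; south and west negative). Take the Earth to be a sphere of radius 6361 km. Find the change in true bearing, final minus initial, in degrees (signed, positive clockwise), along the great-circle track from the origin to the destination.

+49.9°

Initial bearing θ₁ = atan2(sin Δλ cos φ₂, cos φ₁ sin φ₂ − sin φ₁ cos φ₂ cos Δλ) = 272.53°
Final bearing θ₂ = (initial bearing from the destination back to the start) + 180° = 322.45°
Δθ = θ₂ − θ₁ = +49.9°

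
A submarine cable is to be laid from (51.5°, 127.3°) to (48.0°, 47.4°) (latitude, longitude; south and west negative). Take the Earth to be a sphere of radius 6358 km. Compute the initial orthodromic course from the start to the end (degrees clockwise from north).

θ = atan2( sin Δλ·cos φ₂ ,  cos φ₁ sin φ₂ − sin φ₁ cos φ₂ cos Δλ )
  = atan2(-0.6588, +0.3708) = 299.37°

299.4°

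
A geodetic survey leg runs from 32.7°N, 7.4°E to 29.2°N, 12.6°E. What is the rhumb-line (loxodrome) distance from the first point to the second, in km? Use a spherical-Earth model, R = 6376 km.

Δψ = ln[tan(π/4+φ₂/2)/tan(π/4+φ₁/2)] = -0.0712;  Δφ = -0.0611 rad,  Δλ = +0.0908 rad
q = Δφ/Δψ = 0.8574
d = R·√(Δφ² + q²Δλ²) = 6376·0.09893 = 631 km

631 km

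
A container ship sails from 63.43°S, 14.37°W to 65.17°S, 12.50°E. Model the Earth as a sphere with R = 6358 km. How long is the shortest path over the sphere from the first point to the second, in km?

cos σ = sin φ₁ sin φ₂ + cos φ₁ cos φ₂ cos Δλ
      = sin(-63.43°)sin(-65.17°) + cos(-63.43°)cos(-65.17°)cos(26.87°) = 0.9793
σ = 11.690° → d = Rσ = 6358·0.20402 = 1297 km

1297 km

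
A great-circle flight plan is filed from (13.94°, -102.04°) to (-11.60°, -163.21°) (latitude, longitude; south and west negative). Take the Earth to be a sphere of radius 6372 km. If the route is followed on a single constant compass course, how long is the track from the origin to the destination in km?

7319 km

Δψ = ln[tan(π/4+φ₂/2)/tan(π/4+φ₁/2)] = -0.4496;  Δφ = -0.4458 rad,  Δλ = -1.0676 rad
q = Δφ/Δψ = 0.9915
d = R·√(Δφ² + q²Δλ²) = 6372·1.14854 = 7319 km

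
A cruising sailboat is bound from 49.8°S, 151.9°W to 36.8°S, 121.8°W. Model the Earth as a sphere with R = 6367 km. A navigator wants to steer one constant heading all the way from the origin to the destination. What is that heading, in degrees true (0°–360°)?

Meridional parts: M(φ₁)=-1.0053, M(φ₂)=-0.6916 → ΔM = +0.3136;  Δλ = +0.5253 rad
tan C = Δλ / ΔM = +1.6750 → C = 59.16°

59.2°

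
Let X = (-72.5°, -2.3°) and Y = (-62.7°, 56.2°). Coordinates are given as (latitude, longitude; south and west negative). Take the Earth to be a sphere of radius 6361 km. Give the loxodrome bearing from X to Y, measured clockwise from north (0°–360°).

Δψ = ln[tan(π/4+φ₂/2)/tan(π/4+φ₁/2)] = +0.4560
Δλ = +1.0210 rad (taken the short way round)
course = atan2(Δλ, Δψ) = 65.93°

65.9°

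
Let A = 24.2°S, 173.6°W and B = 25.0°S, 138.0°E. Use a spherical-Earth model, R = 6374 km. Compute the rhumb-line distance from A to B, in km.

4896 km

Δψ = ln[tan(π/4+φ₂/2)/tan(π/4+φ₁/2)] = -0.0154;  Δφ = -0.0140 rad,  Δλ = -0.8447 rad
q = Δφ/Δψ = 0.9092
d = R·√(Δφ² + q²Δλ²) = 6374·0.76819 = 4896 km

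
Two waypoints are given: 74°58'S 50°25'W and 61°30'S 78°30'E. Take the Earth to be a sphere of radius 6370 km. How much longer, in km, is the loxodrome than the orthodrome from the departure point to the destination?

Great circle: cos σ = sin φ₁ sin φ₂ + cos φ₁ cos φ₂ cos Δλ,  σ = 0.6904 rad → d_gc = 4397.8 km
Rhumb line: Δψ = +0.6548, q = Δφ/Δψ = 0.3589, d_rh = R√(Δφ²+q²Δλ²) = 5358.1 km
Excess = 5358.1 − 4397.8 = 960.3 ≈ 960 km

960 km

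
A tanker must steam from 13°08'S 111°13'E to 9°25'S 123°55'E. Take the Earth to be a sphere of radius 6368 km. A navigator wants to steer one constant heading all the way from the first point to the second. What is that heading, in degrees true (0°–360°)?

73.4°

Δψ = ln[tan(π/4+φ₂/2)/tan(π/4+φ₁/2)] = +0.0662
Δλ = +0.2217 rad (taken the short way round)
course = atan2(Δλ, Δψ) = 73.38°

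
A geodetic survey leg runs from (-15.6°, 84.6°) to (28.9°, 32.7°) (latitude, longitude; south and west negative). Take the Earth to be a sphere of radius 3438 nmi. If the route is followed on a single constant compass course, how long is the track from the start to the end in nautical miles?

Δψ = ln[tan(π/4+φ₂/2)/tan(π/4+φ₁/2)] = +0.8030;  Δφ = +0.7767 rad,  Δλ = -0.9058 rad
q = Δφ/Δψ = 0.9673
d = R·√(Δφ² + q²Δλ²) = 3438·1.17085 = 4025 nmi

4025 nmi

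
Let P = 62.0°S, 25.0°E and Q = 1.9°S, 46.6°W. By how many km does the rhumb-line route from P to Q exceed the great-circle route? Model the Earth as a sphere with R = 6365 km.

217 km

Great circle: cos σ = sin φ₁ sin φ₂ + cos φ₁ cos φ₂ cos Δλ,  σ = 1.3925 rad → d_gc = 8863.1 km
Rhumb line: Δψ = +1.3558, q = Δφ/Δψ = 0.7737, d_rh = R√(Δφ²+q²Δλ²) = 9079.9 km
Excess = 9079.9 − 8863.1 = 216.8 ≈ 217 km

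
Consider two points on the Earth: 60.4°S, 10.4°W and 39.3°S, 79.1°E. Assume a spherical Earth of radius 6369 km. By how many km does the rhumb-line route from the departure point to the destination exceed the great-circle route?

Great circle: cos σ = sin φ₁ sin φ₂ + cos φ₁ cos φ₂ cos Δλ,  σ = 0.9836 rad → d_gc = 6264.3 km
Rhumb line: Δψ = +0.5840, q = Δφ/Δψ = 0.6306, d_rh = R√(Δφ²+q²Δλ²) = 6698.1 km
Excess = 6698.1 − 6264.3 = 433.8 ≈ 434 km

434 km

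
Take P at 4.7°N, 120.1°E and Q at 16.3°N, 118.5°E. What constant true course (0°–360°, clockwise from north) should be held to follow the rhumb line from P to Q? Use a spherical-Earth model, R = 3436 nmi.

352.3°

Δψ = ln[tan(π/4+φ₂/2)/tan(π/4+φ₁/2)] = +0.2063
Δλ = -0.0279 rad (taken the short way round)
course = atan2(Δλ, Δψ) = 352.29°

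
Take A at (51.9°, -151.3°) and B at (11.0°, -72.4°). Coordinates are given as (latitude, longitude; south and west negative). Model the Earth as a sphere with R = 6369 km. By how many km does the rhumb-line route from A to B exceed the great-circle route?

Great circle: cos σ = sin φ₁ sin φ₂ + cos φ₁ cos φ₂ cos Δλ,  σ = 1.3008 rad → d_gc = 8284.55 km
Rhumb line: Δψ = -0.8702, q = Δφ/Δψ = 0.8204, d_rh = R√(Δφ²+q²Δλ²) = 8511.06 km
Excess = 8511.06 − 8284.55 = 226.51 ≈ 227 km

227 km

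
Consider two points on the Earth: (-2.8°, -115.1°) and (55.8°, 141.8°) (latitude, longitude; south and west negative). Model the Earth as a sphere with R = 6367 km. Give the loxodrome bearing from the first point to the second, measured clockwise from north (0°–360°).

Δψ = ln[tan(π/4+φ₂/2)/tan(π/4+φ₁/2)] = +1.2277
Δλ = -1.7994 rad (taken the short way round)
course = atan2(Δλ, Δψ) = 304.30°

304.3°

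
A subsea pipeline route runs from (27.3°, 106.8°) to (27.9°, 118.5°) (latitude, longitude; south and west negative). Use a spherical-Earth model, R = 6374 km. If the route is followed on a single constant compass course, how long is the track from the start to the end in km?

Δψ = ln[tan(π/4+φ₂/2)/tan(π/4+φ₁/2)] = +0.0118;  Δφ = +0.0105 rad,  Δλ = +0.2042 rad
q = Δφ/Δψ = 0.8862
d = R·√(Δφ² + q²Δλ²) = 6374·0.18127 = 1155 km

1155 km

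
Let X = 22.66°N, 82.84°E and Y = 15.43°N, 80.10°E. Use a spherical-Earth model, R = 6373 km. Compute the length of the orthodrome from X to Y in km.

854 km

Haversine: a = sin²(Δφ/2)+cos φ₁ cos φ₂ sin²(Δλ/2) = 0.00448;  σ = 2·atan2(√a,√(1−a))
σ = 7.679° → d = Rσ = 6373·0.13403 = 854 km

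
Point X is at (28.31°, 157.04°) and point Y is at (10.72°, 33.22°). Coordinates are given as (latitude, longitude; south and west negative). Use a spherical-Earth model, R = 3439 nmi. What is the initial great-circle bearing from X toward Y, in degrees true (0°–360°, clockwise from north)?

θ = atan2( sin Δλ·cos φ₂ ,  cos φ₁ sin φ₂ − sin φ₁ cos φ₂ cos Δλ )
  = atan2(-0.8163, +0.4231) = 297.40°

297.4°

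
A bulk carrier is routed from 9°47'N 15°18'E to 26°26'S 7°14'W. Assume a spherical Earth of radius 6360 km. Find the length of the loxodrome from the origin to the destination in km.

4698 km

Δψ = ln[tan(π/4+φ₂/2)/tan(π/4+φ₁/2)] = -0.6502;  Δφ = -0.6321 rad,  Δλ = -0.3933 rad
q = Δφ/Δψ = 0.9721
d = R·√(Δφ² + q²Δλ²) = 6360·0.73873 = 4698 km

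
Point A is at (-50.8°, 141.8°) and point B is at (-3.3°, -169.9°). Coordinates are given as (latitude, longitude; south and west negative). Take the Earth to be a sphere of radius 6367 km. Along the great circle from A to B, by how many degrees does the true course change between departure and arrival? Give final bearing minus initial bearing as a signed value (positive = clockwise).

Initial bearing θ₁ = atan2(sin Δλ cos φ₂, cos φ₁ sin φ₂ − sin φ₁ cos φ₂ cos Δλ) = 57.31°
Final bearing θ₂ = (initial bearing from the destination back to the start) + 180° = 32.20°
Δθ = θ₂ − θ₁ = -25.1°

-25.1°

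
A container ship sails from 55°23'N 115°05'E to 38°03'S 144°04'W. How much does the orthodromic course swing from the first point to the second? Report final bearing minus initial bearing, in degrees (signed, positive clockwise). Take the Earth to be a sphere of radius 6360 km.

At departure: θ₁ = atan2(sin Δλ cos φ₂, cos φ₁ sin φ₂ − sin φ₁ cos φ₂ cos Δλ) = 106.44°
At arrival: θ₂ = atan2(sin Δλ cos φ₁, −cos φ₂ sin φ₁ + sin φ₂ cos φ₁ cos Δλ) = 136.22°
Δθ = θ₂ − θ₁ = +29.8°

+29.8°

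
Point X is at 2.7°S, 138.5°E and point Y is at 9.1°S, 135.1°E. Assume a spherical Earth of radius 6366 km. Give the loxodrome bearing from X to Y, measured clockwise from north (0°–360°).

207.8°

Δψ = ln[tan(π/4+φ₂/2)/tan(π/4+φ₁/2)] = -0.1124
Δλ = -0.0593 rad (taken the short way round)
course = atan2(Δλ, Δψ) = 207.84°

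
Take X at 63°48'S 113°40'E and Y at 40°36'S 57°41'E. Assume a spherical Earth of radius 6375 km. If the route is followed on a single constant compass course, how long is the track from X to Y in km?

4513 km

Rhumb course C = atan2(Δλ, Δψ) with Δψ = ln[tan(π/4+φ₂/2)/tan(π/4+φ₁/2)] = +0.6813, Δλ = -0.9771 → C = 304.89°
d = R·|Δφ| / |cos C| = 6375·0.40492 / 0.57198 = 4513 km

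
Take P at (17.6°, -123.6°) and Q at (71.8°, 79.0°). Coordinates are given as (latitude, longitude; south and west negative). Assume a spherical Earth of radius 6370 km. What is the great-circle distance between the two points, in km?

Haversine: a = sin²(Δφ/2)+cos φ₁ cos φ₂ sin²(Δλ/2) = 0.49381;  σ = 2·atan2(√a,√(1−a))
σ = 89.290° → d = Rσ = 6370·1.55841 = 9927 km

9927 km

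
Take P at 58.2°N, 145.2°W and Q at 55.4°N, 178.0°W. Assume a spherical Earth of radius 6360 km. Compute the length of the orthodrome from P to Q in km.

1997 km

Haversine: a = sin²(Δφ/2)+cos φ₁ cos φ₂ sin²(Δλ/2) = 0.02445;  σ = 2·atan2(√a,√(1−a))
σ = 17.992° → d = Rσ = 6360·0.31402 = 1997 km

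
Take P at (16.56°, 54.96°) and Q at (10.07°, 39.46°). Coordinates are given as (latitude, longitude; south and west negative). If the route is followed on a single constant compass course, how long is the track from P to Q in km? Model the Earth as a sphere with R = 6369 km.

1824 km

Δψ = ln[tan(π/4+φ₂/2)/tan(π/4+φ₁/2)] = -0.1165;  Δφ = -0.1133 rad,  Δλ = -0.2705 rad
q = Δφ/Δψ = 0.9725
d = R·√(Δφ² + q²Δλ²) = 6369·0.28644 = 1824 km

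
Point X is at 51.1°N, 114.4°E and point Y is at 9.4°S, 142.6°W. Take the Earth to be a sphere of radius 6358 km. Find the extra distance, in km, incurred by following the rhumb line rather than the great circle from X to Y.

Great circle: cos σ = sin φ₁ sin φ₂ + cos φ₁ cos φ₂ cos Δλ,  σ = 1.8405 rad → d_gc = 11702.1 km
Rhumb line: Δψ = -1.2057, q = Δφ/Δψ = 0.8758, d_rh = R√(Δφ²+q²Δλ²) = 12052.8 km
Excess = 12052.8 − 11702.1 = 350.7 ≈ 351 km

351 km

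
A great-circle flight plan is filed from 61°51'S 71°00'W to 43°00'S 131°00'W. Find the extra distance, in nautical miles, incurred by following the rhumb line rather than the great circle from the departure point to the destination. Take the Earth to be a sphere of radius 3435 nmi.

72 nmi

Great circle: cos σ = sin φ₁ sin φ₂ + cos φ₁ cos φ₂ cos Δλ,  σ = 0.6859 rad → d_gc = 2356.1 nmi
Rhumb line: Δψ = +0.5506, q = Δφ/Δψ = 0.5975, d_rh = R√(Δφ²+q²Δλ²) = 2428.4 nmi
Excess = 2428.4 − 2356.1 = 72.3 ≈ 72 nmi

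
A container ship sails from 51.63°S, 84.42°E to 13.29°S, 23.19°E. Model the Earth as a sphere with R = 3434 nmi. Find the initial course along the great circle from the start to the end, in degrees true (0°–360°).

θ = atan2( sin Δλ·cos φ₂ ,  cos φ₁ sin φ₂ − sin φ₁ cos φ₂ cos Δλ )
  = atan2(-0.8531, +0.2245) = 284.75°

284.7°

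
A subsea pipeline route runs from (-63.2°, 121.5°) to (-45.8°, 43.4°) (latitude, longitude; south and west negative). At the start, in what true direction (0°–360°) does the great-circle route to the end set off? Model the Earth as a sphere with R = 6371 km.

254.1°

N = sin Δλ·cos φ₂ = -0.6822;  D = cos φ₁ sin φ₂ − sin φ₁ cos φ₂ cos Δλ = -0.1949
initial course = atan2(N, D) = 254.05°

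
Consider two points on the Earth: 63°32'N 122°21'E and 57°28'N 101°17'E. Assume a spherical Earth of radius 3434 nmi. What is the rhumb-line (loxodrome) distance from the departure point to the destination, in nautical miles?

718 nmi

Rhumb course C = atan2(Δλ, Δψ) with Δψ = ln[tan(π/4+φ₂/2)/tan(π/4+φ₁/2)] = -0.2158, Δλ = -0.3677 → C = 239.60°
d = R·|Δφ| / |cos C| = 3434·0.10588 / 0.50610 = 718 nmi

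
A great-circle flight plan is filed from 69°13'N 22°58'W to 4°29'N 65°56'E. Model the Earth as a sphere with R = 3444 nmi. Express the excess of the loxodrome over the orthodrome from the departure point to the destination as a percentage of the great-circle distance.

5.0%

Great circle: σ = 1.4908 rad → d_gc = Rσ = 5134.4 nmi
Rhumb: Δφ = -1.1298, Δλ = +1.5516, Δψ = -1.6178, q = Δφ/Δψ = 0.6983 → d_rh = R√(Δφ²+q²Δλ²) = 5391.3 nmi
Excess = (5391.3 − 5134.4) / 5134.4 = 256.9 / 5134.4 = 5.00% ≈ 5.0%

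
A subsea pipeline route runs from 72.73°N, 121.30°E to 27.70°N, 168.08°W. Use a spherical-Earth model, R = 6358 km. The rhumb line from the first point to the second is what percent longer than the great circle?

4.2%

Great circle: σ = 1.0109 rad → d_gc = Rσ = 6427.2 km
Rhumb: Δφ = -0.7859, Δλ = +1.2326, Δψ = -1.3813, q = Δφ/Δψ = 0.5690 → d_rh = R√(Δφ²+q²Δλ²) = 6696.9 km
Excess = (6696.9 − 6427.2) / 6427.2 = 269.7 / 6427.2 = 4.20% ≈ 4.2%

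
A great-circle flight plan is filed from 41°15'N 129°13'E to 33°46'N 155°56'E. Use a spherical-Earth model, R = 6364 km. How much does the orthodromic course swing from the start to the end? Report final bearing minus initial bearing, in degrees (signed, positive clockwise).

+16.5°

At departure: θ₁ = atan2(sin Δλ cos φ₂, cos φ₁ sin φ₂ − sin φ₁ cos φ₂ cos Δλ) = 100.86°
At arrival: θ₂ = atan2(sin Δλ cos φ₁, −cos φ₂ sin φ₁ + sin φ₂ cos φ₁ cos Δλ) = 117.35°
Δθ = θ₂ − θ₁ = +16.5°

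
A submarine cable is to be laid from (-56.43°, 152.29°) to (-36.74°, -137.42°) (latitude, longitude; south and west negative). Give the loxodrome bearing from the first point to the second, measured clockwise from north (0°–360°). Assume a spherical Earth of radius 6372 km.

67.5°

Δψ = ln[tan(π/4+φ₂/2)/tan(π/4+φ₁/2)] = +0.5082
Δλ = +1.2268 rad (taken the short way round)
course = atan2(Δλ, Δψ) = 67.50°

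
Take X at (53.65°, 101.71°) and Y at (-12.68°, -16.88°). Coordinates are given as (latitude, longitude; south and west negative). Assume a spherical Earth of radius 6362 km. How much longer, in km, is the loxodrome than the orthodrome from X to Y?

586 km

Great circle: cos σ = sin φ₁ sin φ₂ + cos φ₁ cos φ₂ cos Δλ,  σ = 2.0415 rad → d_gc = 12988.0 km
Rhumb line: Δψ = -1.3370, q = Δφ/Δψ = 0.8659, d_rh = R√(Δφ²+q²Δλ²) = 13574.0 km
Excess = 13574.0 − 12988.0 = 586.0 ≈ 586 km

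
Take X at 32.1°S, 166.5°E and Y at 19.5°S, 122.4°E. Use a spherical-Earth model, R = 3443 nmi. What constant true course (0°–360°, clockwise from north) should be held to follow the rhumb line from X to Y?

287.7°

Meridional parts: M(φ₁)=-0.5921, M(φ₂)=-0.3471 → ΔM = +0.2450;  Δλ = -0.7697 rad
tan C = Δλ / ΔM = -3.1418 → C = 287.66°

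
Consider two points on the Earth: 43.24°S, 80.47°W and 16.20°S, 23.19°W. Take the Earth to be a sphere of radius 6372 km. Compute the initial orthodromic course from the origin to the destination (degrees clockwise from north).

79.3°

N = sin Δλ·cos φ₂ = +0.8079;  D = cos φ₁ sin φ₂ − sin φ₁ cos φ₂ cos Δλ = +0.1524
initial course = atan2(N, D) = 79.32°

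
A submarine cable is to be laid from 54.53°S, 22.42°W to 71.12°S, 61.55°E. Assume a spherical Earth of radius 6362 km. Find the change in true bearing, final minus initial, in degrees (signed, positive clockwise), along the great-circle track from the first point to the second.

Initial bearing θ₁ = atan2(sin Δλ cos φ₂, cos φ₁ sin φ₂ − sin φ₁ cos φ₂ cos Δλ) = 148.32°
Final bearing θ₂ = (initial bearing from the destination back to the start) + 180° = 70.37°
Δθ = θ₂ − θ₁ = -77.9°

-77.9°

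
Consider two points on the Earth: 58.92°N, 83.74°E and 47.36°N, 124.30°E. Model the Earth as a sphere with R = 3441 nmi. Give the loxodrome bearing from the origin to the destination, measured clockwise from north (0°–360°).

Δψ = ln[tan(π/4+φ₂/2)/tan(π/4+φ₁/2)] = -0.3390
Δλ = +0.7079 rad (taken the short way round)
course = atan2(Δλ, Δψ) = 115.59°

115.6°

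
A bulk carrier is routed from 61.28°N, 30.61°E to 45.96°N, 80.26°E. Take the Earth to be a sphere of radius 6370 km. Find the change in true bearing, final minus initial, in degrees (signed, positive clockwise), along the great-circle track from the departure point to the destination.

+41.2°

At departure: θ₁ = atan2(sin Δλ cos φ₂, cos φ₁ sin φ₂ − sin φ₁ cos φ₂ cos Δλ) = 95.31°
At arrival: θ₂ = atan2(sin Δλ cos φ₁, −cos φ₂ sin φ₁ + sin φ₂ cos φ₁ cos Δλ) = 136.51°
Δθ = θ₂ − θ₁ = +41.2°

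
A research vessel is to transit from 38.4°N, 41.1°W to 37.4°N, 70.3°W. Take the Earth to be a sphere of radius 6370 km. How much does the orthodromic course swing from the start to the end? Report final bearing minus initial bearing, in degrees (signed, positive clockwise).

-18.2°

At departure: θ₁ = atan2(sin Δλ cos φ₂, cos φ₁ sin φ₂ − sin φ₁ cos φ₂ cos Δλ) = 276.66°
At arrival: θ₂ = atan2(sin Δλ cos φ₁, −cos φ₂ sin φ₁ + sin φ₂ cos φ₁ cos Δλ) = 258.48°
Δθ = θ₂ − θ₁ = -18.2°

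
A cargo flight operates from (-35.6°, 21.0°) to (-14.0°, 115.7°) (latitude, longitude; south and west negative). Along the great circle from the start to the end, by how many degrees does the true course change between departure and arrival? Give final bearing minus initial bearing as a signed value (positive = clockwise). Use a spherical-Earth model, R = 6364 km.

-49.7°

Initial bearing θ₁ = atan2(sin Δλ cos φ₂, cos φ₁ sin φ₂ − sin φ₁ cos φ₂ cos Δλ) = 104.10°
Final bearing θ₂ = (initial bearing from the destination back to the start) + 180° = 54.36°
Δθ = θ₂ − θ₁ = -49.7°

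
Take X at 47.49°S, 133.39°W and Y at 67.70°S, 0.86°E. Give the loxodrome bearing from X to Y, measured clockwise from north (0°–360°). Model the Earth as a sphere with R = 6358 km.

Meridional parts: M(φ₁)=-0.9442, M(φ₂)=-1.6241 → ΔM = -0.6798;  Δλ = +2.3431 rad
tan C = Δλ / ΔM = -3.4466 → C = 106.18°

106.2°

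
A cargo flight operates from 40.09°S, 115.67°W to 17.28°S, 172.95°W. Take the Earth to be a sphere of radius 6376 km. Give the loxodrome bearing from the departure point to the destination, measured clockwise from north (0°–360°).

Δψ = ln[tan(π/4+φ₂/2)/tan(π/4+φ₁/2)] = +0.4587
Δλ = -0.9997 rad (taken the short way round)
course = atan2(Δλ, Δψ) = 294.65°

294.6°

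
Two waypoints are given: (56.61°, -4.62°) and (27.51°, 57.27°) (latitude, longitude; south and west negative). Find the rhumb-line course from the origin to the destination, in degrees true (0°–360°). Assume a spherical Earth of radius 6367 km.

Meridional parts: M(φ₁)=+1.2042, M(φ₂)=+0.4997 → ΔM = -0.7045;  Δλ = +1.0802 rad
tan C = Δλ / ΔM = -1.5332 → C = 123.11°

123.1°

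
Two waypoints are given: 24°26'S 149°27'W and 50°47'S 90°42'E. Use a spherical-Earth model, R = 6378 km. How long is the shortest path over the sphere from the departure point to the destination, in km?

9802 km

Haversine: a = sin²(Δφ/2)+cos φ₁ cos φ₂ sin²(Δλ/2) = 0.48302;  σ = 2·atan2(√a,√(1−a))
σ = 88.054° → d = Rσ = 6378·1.53683 = 9802 km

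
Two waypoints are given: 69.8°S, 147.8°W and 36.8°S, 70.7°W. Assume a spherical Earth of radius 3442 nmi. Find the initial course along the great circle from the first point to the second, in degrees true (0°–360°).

N = sin Δλ·cos φ₂ = +0.7805;  D = cos φ₁ sin φ₂ − sin φ₁ cos φ₂ cos Δλ = -0.0391
initial course = atan2(N, D) = 92.87°

92.9°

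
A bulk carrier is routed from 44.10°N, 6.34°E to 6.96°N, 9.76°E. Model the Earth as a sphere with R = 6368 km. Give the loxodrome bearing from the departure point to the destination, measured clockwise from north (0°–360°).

Δψ = ln[tan(π/4+φ₂/2)/tan(π/4+φ₁/2)] = -0.7376
Δλ = +0.0597 rad (taken the short way round)
course = atan2(Δλ, Δψ) = 175.37°

175.4°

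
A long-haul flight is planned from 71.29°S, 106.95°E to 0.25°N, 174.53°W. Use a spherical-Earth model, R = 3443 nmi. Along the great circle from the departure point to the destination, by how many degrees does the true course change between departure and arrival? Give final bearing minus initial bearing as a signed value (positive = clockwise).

At departure: θ₁ = atan2(sin Δλ cos φ₂, cos φ₁ sin φ₂ − sin φ₁ cos φ₂ cos Δλ) = 79.03°
At arrival: θ₂ = atan2(sin Δλ cos φ₁, −cos φ₂ sin φ₁ + sin φ₂ cos φ₁ cos Δλ) = 18.36°
Δθ = θ₂ − θ₁ = -60.7°

-60.7°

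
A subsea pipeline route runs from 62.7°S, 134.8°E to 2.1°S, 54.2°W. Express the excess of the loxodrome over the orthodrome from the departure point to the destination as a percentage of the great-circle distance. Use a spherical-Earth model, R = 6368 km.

Great circle: σ = 2.0044 rad → d_gc = Rσ = 12764.0 km
Rhumb: Δφ = +1.0577, Δλ = +2.9845, Δψ = +1.3787, q = Δφ/Δψ = 0.7672 → d_rh = R√(Δφ²+q²Δλ²) = 16060.9 km
Excess = (16060.9 − 12764.0) / 12764.0 = 3296.9 / 12764.0 = 25.83% ≈ 25.8%

25.8%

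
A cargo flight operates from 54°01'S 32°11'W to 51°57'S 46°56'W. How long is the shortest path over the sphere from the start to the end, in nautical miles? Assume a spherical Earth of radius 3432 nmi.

545 nmi

cos σ = sin φ₁ sin φ₂ + cos φ₁ cos φ₂ cos Δλ
      = sin(-54.02°)sin(-51.95°) + cos(-54.02°)cos(-51.95°)cos(-14.75°) = 0.9874
σ = 9.099° → d = Rσ = 3432·0.15881 = 545 nmi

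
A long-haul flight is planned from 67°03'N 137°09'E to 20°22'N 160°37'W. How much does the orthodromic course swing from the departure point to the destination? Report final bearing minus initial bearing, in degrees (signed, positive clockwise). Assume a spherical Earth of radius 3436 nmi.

At departure: θ₁ = atan2(sin Δλ cos φ₂, cos φ₁ sin φ₂ − sin φ₁ cos φ₂ cos Δλ) = 107.81°
At arrival: θ₂ = atan2(sin Δλ cos φ₁, −cos φ₂ sin φ₁ + sin φ₂ cos φ₁ cos Δλ) = 156.67°
Δθ = θ₂ − θ₁ = +48.9°

+48.9°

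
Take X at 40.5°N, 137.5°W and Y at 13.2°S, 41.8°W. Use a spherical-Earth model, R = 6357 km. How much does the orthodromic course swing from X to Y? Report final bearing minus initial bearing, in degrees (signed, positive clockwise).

+32.6°

Initial bearing θ₁ = atan2(sin Δλ cos φ₂, cos φ₁ sin φ₂ − sin φ₁ cos φ₂ cos Δλ) = 96.53°
Final bearing θ₂ = (initial bearing from the destination back to the start) + 180° = 129.11°
Δθ = θ₂ − θ₁ = +32.6°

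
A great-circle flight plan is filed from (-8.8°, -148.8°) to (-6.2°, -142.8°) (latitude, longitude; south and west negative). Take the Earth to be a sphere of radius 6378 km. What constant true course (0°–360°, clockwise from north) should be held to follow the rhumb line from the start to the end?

Meridional parts: M(φ₁)=-0.1542, M(φ₂)=-0.1084 → ΔM = +0.0458;  Δλ = +0.1047 rad
tan C = Δλ / ΔM = +2.2877 → C = 66.39°

66.4°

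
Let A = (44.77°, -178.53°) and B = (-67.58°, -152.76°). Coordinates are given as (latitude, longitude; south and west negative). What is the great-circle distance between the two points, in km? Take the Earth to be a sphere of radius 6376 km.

12689 km

cos σ = sin φ₁ sin φ₂ + cos φ₁ cos φ₂ cos Δλ
      = sin(44.77°)sin(-67.58°) + cos(44.77°)cos(-67.58°)cos(25.77°) = -0.4072
σ = 114.029° → d = Rσ = 6376·1.99017 = 12689 km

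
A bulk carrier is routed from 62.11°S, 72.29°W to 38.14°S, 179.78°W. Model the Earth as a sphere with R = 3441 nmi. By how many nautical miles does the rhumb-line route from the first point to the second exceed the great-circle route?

414 nmi

Great circle: cos σ = sin φ₁ sin φ₂ + cos φ₁ cos φ₂ cos Δλ,  σ = 1.1204 rad → d_gc = 3855.46 nmi
Rhumb line: Δψ = +0.6720, q = Δφ/Δψ = 0.6226, d_rh = R√(Δφ²+q²Δλ²) = 4268.99 nmi
Excess = 4268.99 − 3855.46 = 413.53 ≈ 414 nmi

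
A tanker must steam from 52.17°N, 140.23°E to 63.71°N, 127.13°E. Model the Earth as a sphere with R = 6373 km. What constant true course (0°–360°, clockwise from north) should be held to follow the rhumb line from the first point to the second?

Δψ = ln[tan(π/4+φ₂/2)/tan(π/4+φ₁/2)] = +0.3834
Δλ = -0.2286 rad (taken the short way round)
course = atan2(Δλ, Δψ) = 329.19°

329.2°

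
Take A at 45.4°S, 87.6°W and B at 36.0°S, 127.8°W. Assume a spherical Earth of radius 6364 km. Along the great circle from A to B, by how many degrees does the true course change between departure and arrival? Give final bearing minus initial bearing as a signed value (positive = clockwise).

+26.9°

Initial bearing θ₁ = atan2(sin Δλ cos φ₂, cos φ₁ sin φ₂ − sin φ₁ cos φ₂ cos Δλ) = 272.99°
Final bearing θ₂ = (initial bearing from the destination back to the start) + 180° = 299.92°
Δθ = θ₂ − θ₁ = +26.9°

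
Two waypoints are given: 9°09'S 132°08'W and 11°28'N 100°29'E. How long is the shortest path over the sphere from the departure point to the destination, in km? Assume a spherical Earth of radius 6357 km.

Haversine: a = sin²(Δφ/2)+cos φ₁ cos φ₂ sin²(Δλ/2) = 0.80953;  σ = 2·atan2(√a,√(1−a))
σ = 128.248° → d = Rσ = 6357·2.23835 = 14229 km

14229 km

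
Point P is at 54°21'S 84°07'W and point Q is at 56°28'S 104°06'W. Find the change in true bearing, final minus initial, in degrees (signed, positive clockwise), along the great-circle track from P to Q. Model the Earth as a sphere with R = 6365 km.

+16.5°

At departure: θ₁ = atan2(sin Δλ cos φ₂, cos φ₁ sin φ₂ − sin φ₁ cos φ₂ cos Δλ) = 251.28°
At arrival: θ₂ = atan2(sin Δλ cos φ₁, −cos φ₂ sin φ₁ + sin φ₂ cos φ₁ cos Δλ) = 267.79°
Δθ = θ₂ − θ₁ = +16.5°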